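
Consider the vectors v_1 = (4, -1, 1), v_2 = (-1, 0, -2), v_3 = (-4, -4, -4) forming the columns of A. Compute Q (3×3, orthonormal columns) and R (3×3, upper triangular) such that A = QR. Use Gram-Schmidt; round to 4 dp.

e_1 = v_1/‖v_1‖ = (4, -1, 1)/4.2426 = (0.9428, -0.2357, 0.2357).
r_{12} = e_1·v_2 = -1.4142.
u_2 = v_2 + 1.4142·e_1 = (0.3333, -0.3333, -1.6667).
‖u_2‖ = 1.7321, so e_2 = (0.1925, -0.1925, -0.9623).
r_{13} = e_1·v_3 = -3.7712; r_{23} = e_2·v_3 = 3.8490.
u_3 = v_3 + 3.7712·e_1 − 3.8490·e_2 = (-1.1852, -4.1481, 0.5926).
‖u_3‖ = 4.3546, so e_3 = (-0.2722, -0.9526, 0.1361).

Q = [[0.9428, 0.1925, -0.2722], [-0.2357, -0.1925, -0.9526], [0.2357, -0.9623, 0.1361]], R = [[4.2426, -1.4142, -3.7712], [0.0000, 1.7321, 3.8490], [0.0000, 0.0000, 4.3546]]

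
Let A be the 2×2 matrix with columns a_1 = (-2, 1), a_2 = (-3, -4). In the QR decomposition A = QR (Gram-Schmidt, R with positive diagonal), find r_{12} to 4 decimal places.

r_{12} = 0.8944

a_1 = (-2, 1); ‖a_1‖ = 2.2361, so e_1 = (-0.8944, 0.4472).
r_{12} = e_1·a_2 = 0.8944.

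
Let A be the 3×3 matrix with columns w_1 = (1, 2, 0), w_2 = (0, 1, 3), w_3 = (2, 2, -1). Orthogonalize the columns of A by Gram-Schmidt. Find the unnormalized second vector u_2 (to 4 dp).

u_2 = (-0.4000, 0.2000, 3.0000)

w_1 = (1, 2, 0); ‖w_1‖ = 2.2361, so e_1 = (0.4472, 0.8944, 0.0000).
e_1·w_2 = 0.4472·0 + 0.8944·1 + 0.0000·3 = 0.8944.
u_2 = w_2 − 0.8944·e_1 = (-0.4000, 0.2000, 3.0000).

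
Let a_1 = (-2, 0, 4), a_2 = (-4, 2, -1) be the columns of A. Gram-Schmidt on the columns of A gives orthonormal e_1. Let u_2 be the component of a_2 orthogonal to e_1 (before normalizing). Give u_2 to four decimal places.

e_1 = a_1/‖a_1‖ = (-2, 0, 4)/4.4721 = (-0.4472, 0.0000, 0.8944).
r_{12} = e_1·a_2 = 0.8944.
u_2 = a_2 − 0.8944·e_1 = (-3.6000, 2.0000, -1.8000).

u_2 = (-3.6000, 2.0000, -1.8000)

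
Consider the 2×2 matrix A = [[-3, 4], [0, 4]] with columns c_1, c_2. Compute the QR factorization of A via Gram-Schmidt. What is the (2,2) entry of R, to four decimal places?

c_1 = (-3, 0); ‖c_1‖ = 3.0000, so e_1 = (-1.0000, 0.0000).
e_1·c_2 = (-1.0000)·4 + 0.0000·4 = -4.0000.
u_2 = c_2 + 4.0000·e_1 = (0.0000, 4.0000).
r_{22} = ‖u_2‖ = 4.0000.

r_{22} = 4.0000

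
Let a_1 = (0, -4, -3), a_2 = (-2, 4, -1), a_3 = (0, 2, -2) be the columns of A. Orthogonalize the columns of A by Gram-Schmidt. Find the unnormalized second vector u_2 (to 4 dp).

q_1 = a_1/‖a_1‖ = (0, -4, -3)/5.0000 = (0.0000, -0.8000, -0.6000).
r_{12} = q_1·a_2 = -2.6000.
u_2 = a_2 + 2.6000·q_1 = (-2.0000, 1.9200, -2.5600).

u_2 = (-2.0000, 1.9200, -2.5600)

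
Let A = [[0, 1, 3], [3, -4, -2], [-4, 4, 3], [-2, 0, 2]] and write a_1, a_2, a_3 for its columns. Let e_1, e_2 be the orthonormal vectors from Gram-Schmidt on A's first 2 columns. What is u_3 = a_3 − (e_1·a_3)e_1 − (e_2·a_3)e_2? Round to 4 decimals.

u_3 = (2.7052, 0.6012, -0.0751, 1.0520)

e_1 = a_1/‖a_1‖ = (0, 3, -4, -2)/5.3852 = (0.0000, 0.5571, -0.7428, -0.3714).
r_{12} = e_1·a_2 = -5.1995.
u_2 = a_2 + 5.1995·e_1 = (1.0000, -1.1034, 0.1379, -1.9310).
‖u_2‖ = 2.4424, so e_2 = (0.4094, -0.4518, 0.0565, -0.7906).
r_{13} = e_1·a_3 = -4.0853; r_{23} = e_2·a_3 = 0.7200.
u_3 = a_3 + 4.0853·e_1 − 0.7200·e_2 = (2.7052, 0.6012, -0.0751, 1.0520).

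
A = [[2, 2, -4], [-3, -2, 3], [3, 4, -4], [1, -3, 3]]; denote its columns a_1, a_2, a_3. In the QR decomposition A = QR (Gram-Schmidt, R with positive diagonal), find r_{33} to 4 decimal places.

r_{33} = 1.6932

a_1 = (2, -3, 3, 1); ‖a_1‖ = 4.7958, so q_1 = (0.4170, -0.6255, 0.6255, 0.2085).
q_1·a_2 = 0.4170·2 + (-0.6255)·(-2) + 0.6255·4 + 0.2085·(-3) = 3.9618.
u_2 = a_2 − 3.9618·q_1 = (0.3478, 0.4783, 1.5217, -3.8261).
‖u_2‖ = 4.1598, so q_2 = (0.0836, 0.1150, 0.3658, -0.9198).
q_1·a_3 = 0.4170·(-4) + (-0.6255)·3 + 0.6255·(-4) + 0.2085·3 = -5.4214; q_2·a_3 = 0.0836·(-4) + 0.1150·3 + 0.3658·(-4) + (-0.9198)·3 = -4.2121.
u_3 = a_3 + 5.4214·q_1 + 4.2121·q_2 = (-1.3869, 0.0930, 0.9322, 0.2563).
r_{33} = ‖u_3‖ = 1.6932.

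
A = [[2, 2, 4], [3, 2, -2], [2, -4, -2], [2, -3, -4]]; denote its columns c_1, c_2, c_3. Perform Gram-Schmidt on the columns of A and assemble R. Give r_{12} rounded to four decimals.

r_{12} = -0.8729

c_1 = (2, 3, 2, 2); ‖c_1‖ = 4.5826, so e_1 = (0.4364, 0.6547, 0.4364, 0.4364).
r_{12} = e_1·c_2 = -0.8729.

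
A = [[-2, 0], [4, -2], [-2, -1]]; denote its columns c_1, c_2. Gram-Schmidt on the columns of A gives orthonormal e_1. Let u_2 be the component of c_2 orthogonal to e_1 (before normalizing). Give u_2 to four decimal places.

u_2 = (-0.5000, -1.0000, -1.5000)

c_1 = (-2, 4, -2); ‖c_1‖ = 4.8990, so e_1 = (-0.4082, 0.8165, -0.4082).
e_1·c_2 = (-0.4082)·0 + 0.8165·(-2) + (-0.4082)·(-1) = -1.2247.
u_2 = c_2 + 1.2247·e_1 = (-0.5000, -1.0000, -1.5000).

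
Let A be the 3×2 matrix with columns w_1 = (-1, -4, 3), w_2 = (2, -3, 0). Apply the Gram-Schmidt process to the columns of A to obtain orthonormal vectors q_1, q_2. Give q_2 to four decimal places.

w_1 = (-1, -4, 3); ‖w_1‖ = 5.0990, so q_1 = (-0.1961, -0.7845, 0.5883).
q_1·w_2 = (-0.1961)·2 + (-0.7845)·(-3) + 0.5883·0 = 1.9612.
u_2 = w_2 − 1.9612·q_1 = (2.3846, -1.4615, -1.1538).
‖u_2‖ = 3.0255, so q_2 = (0.7882, -0.4831, -0.3814).

q_2 = (0.7882, -0.4831, -0.3814)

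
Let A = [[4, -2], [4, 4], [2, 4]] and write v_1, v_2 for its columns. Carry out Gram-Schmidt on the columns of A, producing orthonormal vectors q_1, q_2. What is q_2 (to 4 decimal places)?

q_2 = (-0.7029, 0.4134, 0.5788)

q_1 = v_1/‖v_1‖ = (4, 4, 2)/6.0000 = (0.6667, 0.6667, 0.3333).
r_{12} = q_1·v_2 = 2.6667.
u_2 = v_2 − 2.6667·q_1 = (-3.7778, 2.2222, 3.1111).
‖u_2‖ = 5.3748, so q_2 = (-0.7029, 0.4134, 0.5788).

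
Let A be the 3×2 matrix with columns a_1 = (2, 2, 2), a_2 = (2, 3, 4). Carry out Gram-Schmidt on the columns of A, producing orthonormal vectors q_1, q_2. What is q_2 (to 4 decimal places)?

q_2 = (-0.7071, 0.0000, 0.7071)

q_1 = a_1/‖a_1‖ = (2, 2, 2)/3.4641 = (0.5774, 0.5774, 0.5774).
r_{12} = q_1·a_2 = 5.1962.
u_2 = a_2 − 5.1962·q_1 = (-1.0000, 0.0000, 1.0000).
‖u_2‖ = 1.4142, so q_2 = (-0.7071, 0.0000, 0.7071).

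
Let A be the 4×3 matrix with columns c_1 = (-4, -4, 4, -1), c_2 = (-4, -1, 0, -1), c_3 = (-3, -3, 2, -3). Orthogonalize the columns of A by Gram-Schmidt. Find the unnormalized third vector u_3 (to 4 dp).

u_3 = (0.6190, -0.3810, -0.2857, -2.0952)

c_1 = (-4, -4, 4, -1); ‖c_1‖ = 7.0000, so e_1 = (-0.5714, -0.5714, 0.5714, -0.1429).
e_1·c_2 = (-0.5714)·(-4) + (-0.5714)·(-1) + 0.5714·0 + (-0.1429)·(-1) = 3.0000.
u_2 = c_2 − 3.0000·e_1 = (-2.2857, 0.7143, -1.7143, -0.5714).
‖u_2‖ = 3.0000, so e_2 = (-0.7619, 0.2381, -0.5714, -0.1905).
e_1·c_3 = (-0.5714)·(-3) + (-0.5714)·(-3) + 0.5714·2 + (-0.1429)·(-3) = 5.0000; e_2·c_3 = (-0.7619)·(-3) + 0.2381·(-3) + (-0.5714)·2 + (-0.1905)·(-3) = 1.0000.
u_3 = c_3 − 5.0000·e_1 − 1.0000·e_2 = (0.6190, -0.3810, -0.2857, -2.0952).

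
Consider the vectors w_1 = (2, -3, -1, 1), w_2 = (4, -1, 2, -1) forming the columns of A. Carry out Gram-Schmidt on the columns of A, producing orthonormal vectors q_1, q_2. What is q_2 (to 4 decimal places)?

w_1 = (2, -3, -1, 1); ‖w_1‖ = 3.8730, so q_1 = (0.5164, -0.7746, -0.2582, 0.2582).
q_1·w_2 = 0.5164·4 + (-0.7746)·(-1) + (-0.2582)·2 + 0.2582·(-1) = 2.0656.
u_2 = w_2 − 2.0656·q_1 = (2.9333, 0.6000, 2.5333, -1.5333).
‖u_2‖ = 4.2111, so q_2 = (0.6966, 0.1425, 0.6016, -0.3641).

q_2 = (0.6966, 0.1425, 0.6016, -0.3641)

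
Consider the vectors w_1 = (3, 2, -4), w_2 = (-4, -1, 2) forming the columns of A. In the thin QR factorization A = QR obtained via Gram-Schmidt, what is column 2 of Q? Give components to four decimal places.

e_2 = (-0.8305, 0.2491, -0.4983)

e_1 = w_1/‖w_1‖ = (3, 2, -4)/5.3852 = (0.5571, 0.3714, -0.7428).
r_{12} = e_1·w_2 = -4.0853.
u_2 = w_2 + 4.0853·e_1 = (-1.7241, 0.5172, -1.0345).
‖u_2‖ = 2.0761, so e_2 = (-0.8305, 0.2491, -0.4983).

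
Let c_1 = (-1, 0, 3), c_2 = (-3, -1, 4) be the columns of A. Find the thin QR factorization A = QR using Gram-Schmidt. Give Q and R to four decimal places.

Q = [[-0.3162, -0.8018], [0.0000, -0.5345], [0.9487, -0.2673]], R = [[3.1623, 4.7434], [0.0000, 1.8708]]

c_1 = (-1, 0, 3); ‖c_1‖ = 3.1623, so e_1 = (-0.3162, 0.0000, 0.9487).
e_1·c_2 = (-0.3162)·(-3) + 0.0000·(-1) + 0.9487·4 = 4.7434.
u_2 = c_2 − 4.7434·e_1 = (-1.5000, -1.0000, -0.5000).
‖u_2‖ = 1.8708, so e_2 = (-0.8018, -0.5345, -0.2673).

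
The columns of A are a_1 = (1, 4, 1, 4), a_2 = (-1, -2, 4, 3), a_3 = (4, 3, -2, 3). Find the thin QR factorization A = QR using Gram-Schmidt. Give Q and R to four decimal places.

a_1 = (1, 4, 1, 4); ‖a_1‖ = 5.8310, so q_1 = (0.1715, 0.6860, 0.1715, 0.6860).
q_1·a_2 = 0.1715·(-1) + 0.6860·(-2) + 0.1715·4 + 0.6860·3 = 1.2005.
u_2 = a_2 − 1.2005·q_1 = (-1.2059, -2.8235, 3.7941, 2.1765).
‖u_2‖ = 5.3440, so q_2 = (-0.2256, -0.5284, 0.7100, 0.4073).
q_1·a_3 = 0.1715·4 + 0.6860·3 + 0.1715·(-2) + 0.6860·3 = 4.4590; q_2·a_3 = (-0.2256)·4 + (-0.5284)·3 + 0.7100·(-2) + 0.4073·3 = -2.6858.
u_3 = a_3 − 4.4590·q_1 + 2.6858·q_2 = (2.6292, -1.4779, -0.8579, 1.0350).
‖u_3‖ = 3.3022, so q_3 = (0.7962, -0.4475, -0.2598, 0.3134).

Q = [[0.1715, -0.2256, 0.7962], [0.6860, -0.5284, -0.4475], [0.1715, 0.7100, -0.2598], [0.6860, 0.4073, 0.3134]], R = [[5.8310, 1.2005, 4.4590], [0.0000, 5.3440, -2.6858], [0.0000, 0.0000, 3.3022]]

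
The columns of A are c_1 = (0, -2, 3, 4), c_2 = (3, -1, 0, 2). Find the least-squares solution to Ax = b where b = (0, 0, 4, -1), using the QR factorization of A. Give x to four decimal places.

x = (0.4314, -0.4510)

e_1 = c_1/‖c_1‖ = (0, -2, 3, 4)/5.3852 = (0.0000, -0.3714, 0.5571, 0.7428).
r_{12} = e_1·c_2 = 1.8570.
u_2 = c_2 − 1.8570·e_1 = (3.0000, -0.3103, -1.0345, 0.6207).
‖u_2‖ = 3.2483, so e_2 = (0.9235, -0.0955, -0.3185, 0.1911).
Qᵀb = (1.4856, -1.4649).
Back-substitute: x_2 = -1.4649/3.2483 = -0.4510.
x_1 = (1.4856 − 1.8570·(-0.4510))/5.3852 = 0.4314.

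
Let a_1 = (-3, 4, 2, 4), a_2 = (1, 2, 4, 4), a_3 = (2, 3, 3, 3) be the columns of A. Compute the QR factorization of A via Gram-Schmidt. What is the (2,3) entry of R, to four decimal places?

r_{23} = 3.8637

a_1 = (-3, 4, 2, 4); ‖a_1‖ = 6.7082, so q_1 = (-0.4472, 0.5963, 0.2981, 0.5963).
q_1·a_2 = (-0.4472)·1 + 0.5963·2 + 0.2981·4 + 0.5963·4 = 4.3231.
u_2 = a_2 − 4.3231·q_1 = (2.9333, -0.5778, 2.7111, 1.4222).
‖u_2‖ = 4.2791, so q_2 = (0.6855, -0.1350, 0.6336, 0.3324).
r_{23} = q_2·a_3 = 3.8637.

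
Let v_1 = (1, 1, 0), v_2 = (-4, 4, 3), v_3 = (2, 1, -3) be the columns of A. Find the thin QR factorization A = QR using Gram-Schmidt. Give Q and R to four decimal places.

Q = [[0.7071, -0.6247, -0.3313], [0.7071, 0.6247, 0.3313], [0.0000, 0.4685, -0.8835]], R = [[1.4142, 0.0000, 2.1213], [0.0000, 6.4031, -2.0303], [0.0000, 0.0000, 2.3191]]

v_1 = (1, 1, 0); ‖v_1‖ = 1.4142, so e_1 = (0.7071, 0.7071, 0.0000).
e_1·v_2 = 0.7071·(-4) + 0.7071·4 + 0.0000·3 = 0.0000.
u_2 = v_2 + 0.0000·e_1 = (-4.0000, 4.0000, 3.0000).
‖u_2‖ = 6.4031, so e_2 = (-0.6247, 0.6247, 0.4685).
e_1·v_3 = 0.7071·2 + 0.7071·1 + 0.0000·(-3) = 2.1213; e_2·v_3 = (-0.6247)·2 + 0.6247·1 + 0.4685·(-3) = -2.0303.
u_3 = v_3 − 2.1213·e_1 + 2.0303·e_2 = (-0.7683, 0.7683, -2.0488).
‖u_3‖ = 2.3191, so e_3 = (-0.3313, 0.3313, -0.8835).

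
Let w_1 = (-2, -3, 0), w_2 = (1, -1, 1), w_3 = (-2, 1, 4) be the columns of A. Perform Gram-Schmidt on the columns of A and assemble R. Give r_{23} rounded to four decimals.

r_{23} = 0.5399

w_1 = (-2, -3, 0); ‖w_1‖ = 3.6056, so q_1 = (-0.5547, -0.8321, 0.0000).
q_1·w_2 = (-0.5547)·1 + (-0.8321)·(-1) + 0.0000·1 = 0.2774.
u_2 = w_2 − 0.2774·q_1 = (1.1538, -0.7692, 1.0000).
‖u_2‖ = 1.7097, so q_2 = (0.6749, -0.4499, 0.5849).
r_{23} = q_2·w_3 = 0.5399.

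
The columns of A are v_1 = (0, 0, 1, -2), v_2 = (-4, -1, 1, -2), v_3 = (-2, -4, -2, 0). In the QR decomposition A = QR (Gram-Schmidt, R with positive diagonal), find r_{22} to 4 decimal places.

q_1 = v_1/‖v_1‖ = (0, 0, 1, -2)/2.2361 = (0.0000, 0.0000, 0.4472, -0.8944).
r_{12} = q_1·v_2 = 2.2361.
u_2 = v_2 − 2.2361·q_1 = (-4.0000, -1.0000, 0.0000, 0.0000).
r_{22} = ‖u_2‖ = 4.1231.

r_{22} = 4.1231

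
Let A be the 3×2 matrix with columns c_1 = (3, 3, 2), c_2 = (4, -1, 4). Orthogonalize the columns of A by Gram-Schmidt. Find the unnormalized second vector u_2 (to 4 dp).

u_2 = (1.6818, -3.3182, 2.4545)

c_1 = (3, 3, 2); ‖c_1‖ = 4.6904, so q_1 = (0.6396, 0.6396, 0.4264).
q_1·c_2 = 0.6396·4 + 0.6396·(-1) + 0.4264·4 = 3.6244.
u_2 = c_2 − 3.6244·q_1 = (1.6818, -3.3182, 2.4545).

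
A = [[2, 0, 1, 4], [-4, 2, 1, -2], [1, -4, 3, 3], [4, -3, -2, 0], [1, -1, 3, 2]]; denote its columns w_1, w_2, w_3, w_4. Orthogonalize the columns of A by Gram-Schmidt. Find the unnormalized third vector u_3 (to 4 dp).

w_1 = (2, -4, 1, 4, 1); ‖w_1‖ = 6.1644, so e_1 = (0.3244, -0.6489, 0.1622, 0.6489, 0.1622).
e_1·w_2 = 0.3244·0 + (-0.6489)·2 + 0.1622·(-4) + 0.6489·(-3) + 0.1622·(-1) = -4.0555.
u_2 = w_2 + 4.0555·e_1 = (1.3158, -0.6316, -3.3421, -0.3684, -0.3421).
‖u_2‖ = 3.6814, so e_2 = (0.3574, -0.1716, -0.9078, -0.1001, -0.0929).
e_1·w_3 = 0.3244·1 + (-0.6489)·1 + 0.1622·3 + 0.6489·(-2) + 0.1622·3 = -0.6489; e_2·w_3 = 0.3574·1 + (-0.1716)·1 + (-0.9078)·3 + (-0.1001)·(-2) + (-0.0929)·3 = -2.6163.
u_3 = w_3 + 0.6489·e_1 + 2.6163·e_2 = (2.1456, 0.1301, 0.7301, -1.8408, 2.8621).

u_3 = (2.1456, 0.1301, 0.7301, -1.8408, 2.8621)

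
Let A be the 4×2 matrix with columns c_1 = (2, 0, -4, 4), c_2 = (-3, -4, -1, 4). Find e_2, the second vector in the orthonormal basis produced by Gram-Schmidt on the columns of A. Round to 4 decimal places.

e_2 = (-0.6248, -0.6616, 0.0919, 0.4043)

c_1 = (2, 0, -4, 4); ‖c_1‖ = 6.0000, so e_1 = (0.3333, 0.0000, -0.6667, 0.6667).
e_1·c_2 = 0.3333·(-3) + 0.0000·(-4) + (-0.6667)·(-1) + 0.6667·4 = 2.3333.
u_2 = c_2 − 2.3333·e_1 = (-3.7778, -4.0000, 0.5556, 2.4444).
‖u_2‖ = 6.0461, so e_2 = (-0.6248, -0.6616, 0.0919, 0.4043).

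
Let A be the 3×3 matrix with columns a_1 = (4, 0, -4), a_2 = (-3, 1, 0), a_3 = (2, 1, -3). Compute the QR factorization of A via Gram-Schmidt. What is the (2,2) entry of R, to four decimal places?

q_1 = a_1/‖a_1‖ = (4, 0, -4)/5.6569 = (0.7071, 0.0000, -0.7071).
r_{12} = q_1·a_2 = -2.1213.
u_2 = a_2 + 2.1213·q_1 = (-1.5000, 1.0000, -1.5000).
r_{22} = ‖u_2‖ = 2.3452.

r_{22} = 2.3452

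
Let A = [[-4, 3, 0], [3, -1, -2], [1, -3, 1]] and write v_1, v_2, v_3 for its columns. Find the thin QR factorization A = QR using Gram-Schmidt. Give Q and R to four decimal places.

e_1 = v_1/‖v_1‖ = (-4, 3, 1)/5.0990 = (-0.7845, 0.5883, 0.1961).
r_{12} = e_1·v_2 = -3.5301.
u_2 = v_2 + 3.5301·e_1 = (0.2308, 1.0769, -2.3077).
‖u_2‖ = 2.5570, so e_2 = (0.0902, 0.4212, -0.9025).
r_{13} = e_1·v_3 = -0.9806; r_{23} = e_2·v_3 = -1.7448.
u_3 = v_3 + 0.9806·e_1 + 1.7448·e_2 = (-0.6118, -0.6882, -0.3824).
‖u_3‖ = 0.9971, so e_3 = (-0.6136, -0.6903, -0.3835).

Q = [[-0.7845, 0.0902, -0.6136], [0.5883, 0.4212, -0.6903], [0.1961, -0.9025, -0.3835]], R = [[5.0990, -3.5301, -0.9806], [0.0000, 2.5570, -1.7448], [0.0000, 0.0000, 0.9971]]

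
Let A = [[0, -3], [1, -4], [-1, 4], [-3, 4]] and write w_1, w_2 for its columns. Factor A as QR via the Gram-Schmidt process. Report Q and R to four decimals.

Q = [[0.0000, -0.6604], [0.3015, -0.4803], [-0.3015, 0.4803], [-0.9045, -0.3202]], R = [[3.3166, -6.0302], [0.0000, 4.5427]]

w_1 = (0, 1, -1, -3); ‖w_1‖ = 3.3166, so q_1 = (0.0000, 0.3015, -0.3015, -0.9045).
q_1·w_2 = 0.0000·(-3) + 0.3015·(-4) + (-0.3015)·4 + (-0.9045)·4 = -6.0302.
u_2 = w_2 + 6.0302·q_1 = (-3.0000, -2.1818, 2.1818, -1.4545).
‖u_2‖ = 4.5427, so q_2 = (-0.6604, -0.4803, 0.4803, -0.3202).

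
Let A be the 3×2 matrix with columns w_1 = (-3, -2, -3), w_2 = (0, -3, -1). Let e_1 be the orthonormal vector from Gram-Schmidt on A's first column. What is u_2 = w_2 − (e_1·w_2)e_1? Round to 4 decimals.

u_2 = (1.2273, -2.1818, 0.2273)

e_1 = w_1/‖w_1‖ = (-3, -2, -3)/4.6904 = (-0.6396, -0.4264, -0.6396).
r_{12} = e_1·w_2 = 1.9188.
u_2 = w_2 − 1.9188·e_1 = (1.2273, -2.1818, 0.2273).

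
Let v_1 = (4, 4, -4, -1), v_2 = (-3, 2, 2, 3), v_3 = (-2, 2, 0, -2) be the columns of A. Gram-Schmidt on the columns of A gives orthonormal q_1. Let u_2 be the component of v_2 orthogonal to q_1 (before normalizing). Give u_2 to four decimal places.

q_1 = v_1/‖v_1‖ = (4, 4, -4, -1)/7.0000 = (0.5714, 0.5714, -0.5714, -0.1429).
r_{12} = q_1·v_2 = -2.1429.
u_2 = v_2 + 2.1429·q_1 = (-1.7755, 3.2245, 0.7755, 2.6939).

u_2 = (-1.7755, 3.2245, 0.7755, 2.6939)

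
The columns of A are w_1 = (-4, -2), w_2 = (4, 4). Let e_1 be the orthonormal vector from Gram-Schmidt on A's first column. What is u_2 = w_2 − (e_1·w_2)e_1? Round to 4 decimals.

u_2 = (-0.8000, 1.6000)

w_1 = (-4, -2); ‖w_1‖ = 4.4721, so e_1 = (-0.8944, -0.4472).
e_1·w_2 = (-0.8944)·4 + (-0.4472)·4 = -5.3666.
u_2 = w_2 + 5.3666·e_1 = (-0.8000, 1.6000).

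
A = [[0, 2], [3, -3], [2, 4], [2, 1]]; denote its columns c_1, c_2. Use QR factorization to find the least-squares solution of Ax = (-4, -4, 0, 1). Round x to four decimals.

c_1 = (0, 3, 2, 2); ‖c_1‖ = 4.1231, so e_1 = (0.0000, 0.7276, 0.4851, 0.4851).
e_1·c_2 = 0.0000·2 + 0.7276·(-3) + 0.4851·4 + 0.4851·1 = 0.2425.
u_2 = c_2 − 0.2425·e_1 = (2.0000, -3.1765, 3.8824, 0.8824).
‖u_2‖ = 5.4719, so e_2 = (0.3655, -0.5805, 0.7095, 0.1613).
Qᵀb = (-2.4254, 1.0213).
Back-substitute: x_2 = 1.0213/5.4719 = 0.1866.
x_1 = (-2.4254 − 0.2425·0.1866)/4.1231 = -0.5992.

x = (-0.5992, 0.1866)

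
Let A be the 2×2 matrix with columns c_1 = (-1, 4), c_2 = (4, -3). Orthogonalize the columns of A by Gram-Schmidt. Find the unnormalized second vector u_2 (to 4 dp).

c_1 = (-1, 4); ‖c_1‖ = 4.1231, so q_1 = (-0.2425, 0.9701).
q_1·c_2 = (-0.2425)·4 + 0.9701·(-3) = -3.8806.
u_2 = c_2 + 3.8806·q_1 = (3.0588, 0.7647).

u_2 = (3.0588, 0.7647)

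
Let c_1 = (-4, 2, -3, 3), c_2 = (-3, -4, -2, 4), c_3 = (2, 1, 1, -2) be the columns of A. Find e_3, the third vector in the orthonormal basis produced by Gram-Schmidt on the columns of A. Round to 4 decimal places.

e_3 = (0.5457, -0.0590, -0.8333, -0.0664)

e_1 = c_1/‖c_1‖ = (-4, 2, -3, 3)/6.1644 = (-0.6489, 0.3244, -0.4867, 0.4867).
r_{12} = e_1·c_2 = 3.5689.
u_2 = c_2 − 3.5689·e_1 = (-0.6842, -5.1579, -0.2632, 2.2632).
‖u_2‖ = 5.6801, so e_2 = (-0.1205, -0.9081, -0.0463, 0.3984).
r_{13} = e_1·c_3 = -2.4333; r_{23} = e_2·c_3 = -1.9922.
u_3 = c_3 + 2.4333·e_1 + 1.9922·e_2 = (0.1811, -0.0196, -0.2765, -0.0220).
‖u_3‖ = 0.3318, so e_3 = (0.5457, -0.0590, -0.8333, -0.0664).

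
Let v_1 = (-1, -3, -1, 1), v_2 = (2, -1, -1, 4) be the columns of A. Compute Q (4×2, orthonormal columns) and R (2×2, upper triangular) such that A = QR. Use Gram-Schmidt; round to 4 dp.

e_1 = v_1/‖v_1‖ = (-1, -3, -1, 1)/3.4641 = (-0.2887, -0.8660, -0.2887, 0.2887).
r_{12} = e_1·v_2 = 1.7321.
u_2 = v_2 − 1.7321·e_1 = (2.5000, 0.5000, -0.5000, 3.5000).
‖u_2‖ = 4.3589, so e_2 = (0.5735, 0.1147, -0.1147, 0.8030).

Q = [[-0.2887, 0.5735], [-0.8660, 0.1147], [-0.2887, -0.1147], [0.2887, 0.8030]], R = [[3.4641, 1.7321], [0.0000, 4.3589]]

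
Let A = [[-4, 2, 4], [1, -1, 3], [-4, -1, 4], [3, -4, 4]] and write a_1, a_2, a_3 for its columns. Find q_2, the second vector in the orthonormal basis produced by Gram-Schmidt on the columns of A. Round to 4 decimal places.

q_2 = (0.0980, -0.1531, -0.6736, -0.7164)

a_1 = (-4, 1, -4, 3); ‖a_1‖ = 6.4807, so q_1 = (-0.6172, 0.1543, -0.6172, 0.4629).
q_1·a_2 = (-0.6172)·2 + 0.1543·(-1) + (-0.6172)·(-1) + 0.4629·(-4) = -2.6232.
u_2 = a_2 + 2.6232·q_1 = (0.3810, -0.5952, -2.6190, -2.7857).
‖u_2‖ = 3.8883, so q_2 = (0.0980, -0.1531, -0.6736, -0.7164).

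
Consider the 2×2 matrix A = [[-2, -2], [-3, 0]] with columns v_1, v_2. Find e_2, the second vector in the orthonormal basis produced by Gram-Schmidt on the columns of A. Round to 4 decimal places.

v_1 = (-2, -3); ‖v_1‖ = 3.6056, so e_1 = (-0.5547, -0.8321).
e_1·v_2 = (-0.5547)·(-2) + (-0.8321)·0 = 1.1094.
u_2 = v_2 − 1.1094·e_1 = (-1.3846, 0.9231).
‖u_2‖ = 1.6641, so e_2 = (-0.8321, 0.5547).

e_2 = (-0.8321, 0.5547)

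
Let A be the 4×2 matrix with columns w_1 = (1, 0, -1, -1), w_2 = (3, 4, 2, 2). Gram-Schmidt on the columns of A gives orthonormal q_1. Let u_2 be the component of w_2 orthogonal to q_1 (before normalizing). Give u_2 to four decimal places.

u_2 = (3.3333, 4.0000, 1.6667, 1.6667)

w_1 = (1, 0, -1, -1); ‖w_1‖ = 1.7321, so q_1 = (0.5774, 0.0000, -0.5774, -0.5774).
q_1·w_2 = 0.5774·3 + 0.0000·4 + (-0.5774)·2 + (-0.5774)·2 = -0.5774.
u_2 = w_2 + 0.5774·q_1 = (3.3333, 4.0000, 1.6667, 1.6667).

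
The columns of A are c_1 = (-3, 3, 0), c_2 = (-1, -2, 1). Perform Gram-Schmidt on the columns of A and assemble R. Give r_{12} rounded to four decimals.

c_1 = (-3, 3, 0); ‖c_1‖ = 4.2426, so q_1 = (-0.7071, 0.7071, 0.0000).
r_{12} = q_1·c_2 = -0.7071.

r_{12} = -0.7071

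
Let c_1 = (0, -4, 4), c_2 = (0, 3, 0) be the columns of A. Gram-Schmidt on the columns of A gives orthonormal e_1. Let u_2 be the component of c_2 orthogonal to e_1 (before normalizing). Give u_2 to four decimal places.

u_2 = (0.0000, 1.5000, 1.5000)

c_1 = (0, -4, 4); ‖c_1‖ = 5.6569, so e_1 = (0.0000, -0.7071, 0.7071).
e_1·c_2 = 0.0000·0 + (-0.7071)·3 + 0.7071·0 = -2.1213.
u_2 = c_2 + 2.1213·e_1 = (0.0000, 1.5000, 1.5000).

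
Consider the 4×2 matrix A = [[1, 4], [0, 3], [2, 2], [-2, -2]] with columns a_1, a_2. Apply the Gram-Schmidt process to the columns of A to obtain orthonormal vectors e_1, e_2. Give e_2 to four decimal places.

e_2 = (0.6468, 0.7276, -0.1617, 0.1617)

a_1 = (1, 0, 2, -2); ‖a_1‖ = 3.0000, so e_1 = (0.3333, 0.0000, 0.6667, -0.6667).
e_1·a_2 = 0.3333·4 + 0.0000·3 + 0.6667·2 + (-0.6667)·(-2) = 4.0000.
u_2 = a_2 − 4.0000·e_1 = (2.6667, 3.0000, -0.6667, 0.6667).
‖u_2‖ = 4.1231, so e_2 = (0.6468, 0.7276, -0.1617, 0.1617).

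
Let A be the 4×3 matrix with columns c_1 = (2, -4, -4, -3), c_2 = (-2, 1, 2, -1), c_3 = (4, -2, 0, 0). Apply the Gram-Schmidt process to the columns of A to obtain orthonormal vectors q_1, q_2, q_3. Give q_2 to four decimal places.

c_1 = (2, -4, -4, -3); ‖c_1‖ = 6.7082, so q_1 = (0.2981, -0.5963, -0.5963, -0.4472).
q_1·c_2 = 0.2981·(-2) + (-0.5963)·1 + (-0.5963)·2 + (-0.4472)·(-1) = -1.9379.
u_2 = c_2 + 1.9379·q_1 = (-1.4222, -0.1556, 0.8444, -1.8667).
‖u_2‖ = 2.4989, so q_2 = (-0.5691, -0.0622, 0.3379, -0.7470).

q_2 = (-0.5691, -0.0622, 0.3379, -0.7470)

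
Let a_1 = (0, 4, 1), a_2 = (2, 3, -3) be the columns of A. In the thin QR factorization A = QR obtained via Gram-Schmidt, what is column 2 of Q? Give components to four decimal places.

a_1 = (0, 4, 1); ‖a_1‖ = 4.1231, so q_1 = (0.0000, 0.9701, 0.2425).
q_1·a_2 = 0.0000·2 + 0.9701·3 + 0.2425·(-3) = 2.1828.
u_2 = a_2 − 2.1828·q_1 = (2.0000, 0.8824, -3.5294).
‖u_2‖ = 4.1515, so q_2 = (0.4817, 0.2125, -0.8501).

q_2 = (0.4817, 0.2125, -0.8501)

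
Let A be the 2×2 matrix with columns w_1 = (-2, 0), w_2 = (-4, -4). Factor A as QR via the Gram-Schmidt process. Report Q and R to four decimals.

e_1 = w_1/‖w_1‖ = (-2, 0)/2.0000 = (-1.0000, 0.0000).
r_{12} = e_1·w_2 = 4.0000.
u_2 = w_2 − 4.0000·e_1 = (0.0000, -4.0000).
‖u_2‖ = 4.0000, so e_2 = (0.0000, -1.0000).

Q = [[-1.0000, 0.0000], [0.0000, -1.0000]], R = [[2.0000, 4.0000], [0.0000, 4.0000]]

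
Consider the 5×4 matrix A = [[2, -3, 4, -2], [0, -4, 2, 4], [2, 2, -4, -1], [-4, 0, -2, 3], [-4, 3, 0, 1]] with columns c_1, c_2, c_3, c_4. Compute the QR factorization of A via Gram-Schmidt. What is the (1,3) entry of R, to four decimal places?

e_1 = c_1/‖c_1‖ = (2, 0, 2, -4, -4)/6.3246 = (0.3162, 0.0000, 0.3162, -0.6325, -0.6325).
r_{13} = e_1·c_3 = 1.2649.

r_{13} = 1.2649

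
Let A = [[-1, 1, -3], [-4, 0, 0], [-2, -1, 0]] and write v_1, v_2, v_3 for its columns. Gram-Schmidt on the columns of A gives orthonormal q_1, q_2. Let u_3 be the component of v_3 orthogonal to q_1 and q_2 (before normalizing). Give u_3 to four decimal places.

u_3 = (-1.1707, 0.8780, -1.1707)

v_1 = (-1, -4, -2); ‖v_1‖ = 4.5826, so q_1 = (-0.2182, -0.8729, -0.4364).
q_1·v_2 = (-0.2182)·1 + (-0.8729)·0 + (-0.4364)·(-1) = 0.2182.
u_2 = v_2 − 0.2182·q_1 = (1.0476, 0.1905, -0.9048).
‖u_2‖ = 1.3973, so q_2 = (0.7498, 0.1363, -0.6475).
q_1·v_3 = (-0.2182)·(-3) + (-0.8729)·0 + (-0.4364)·0 = 0.6547; q_2·v_3 = 0.7498·(-3) + 0.1363·0 + (-0.6475)·0 = -2.2493.
u_3 = v_3 − 0.6547·q_1 + 2.2493·q_2 = (-1.1707, 0.8780, -1.1707).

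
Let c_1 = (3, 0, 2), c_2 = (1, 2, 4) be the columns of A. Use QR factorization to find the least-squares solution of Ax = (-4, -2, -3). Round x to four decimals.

x = (-1.0395, -0.4079)

c_1 = (3, 0, 2); ‖c_1‖ = 3.6056, so q_1 = (0.8321, 0.0000, 0.5547).
q_1·c_2 = 0.8321·1 + 0.0000·2 + 0.5547·4 = 3.0509.
u_2 = c_2 − 3.0509·q_1 = (-1.5385, 2.0000, 2.3077).
‖u_2‖ = 3.4194, so q_2 = (-0.4499, 0.5849, 0.6749).
Qᵀb = (-4.9923, -1.3948).
Back-substitute: x_2 = -1.3948/3.4194 = -0.4079.
x_1 = (-4.9923 − 3.0509·(-0.4079))/3.6056 = -1.0395.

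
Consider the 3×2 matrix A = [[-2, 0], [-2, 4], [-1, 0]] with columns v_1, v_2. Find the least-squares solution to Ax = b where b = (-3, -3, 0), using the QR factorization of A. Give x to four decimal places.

v_1 = (-2, -2, -1); ‖v_1‖ = 3.0000, so e_1 = (-0.6667, -0.6667, -0.3333).
e_1·v_2 = (-0.6667)·0 + (-0.6667)·4 + (-0.3333)·0 = -2.6667.
u_2 = v_2 + 2.6667·e_1 = (-1.7778, 2.2222, -0.8889).
‖u_2‖ = 2.9814, so e_2 = (-0.5963, 0.7454, -0.2981).
Qᵀb = (4.0000, -0.4472).
Back-substitute: x_2 = -0.4472/2.9814 = -0.1500.
x_1 = (4.0000 + 2.6667·(-0.1500))/3.0000 = 1.2000.

x = (1.2000, -0.1500)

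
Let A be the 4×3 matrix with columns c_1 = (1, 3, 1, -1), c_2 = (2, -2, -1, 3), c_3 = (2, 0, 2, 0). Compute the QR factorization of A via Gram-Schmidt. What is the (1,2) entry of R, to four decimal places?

q_1 = c_1/‖c_1‖ = (1, 3, 1, -1)/3.4641 = (0.2887, 0.8660, 0.2887, -0.2887).
r_{12} = q_1·c_2 = -2.3094.

r_{12} = -2.3094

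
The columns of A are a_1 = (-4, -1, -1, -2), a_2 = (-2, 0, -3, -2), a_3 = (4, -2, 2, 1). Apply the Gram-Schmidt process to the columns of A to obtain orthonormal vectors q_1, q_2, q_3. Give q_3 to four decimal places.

a_1 = (-4, -1, -1, -2); ‖a_1‖ = 4.6904, so q_1 = (-0.8528, -0.2132, -0.2132, -0.4264).
q_1·a_2 = (-0.8528)·(-2) + (-0.2132)·0 + (-0.2132)·(-3) + (-0.4264)·(-2) = 3.1980.
u_2 = a_2 − 3.1980·q_1 = (0.7273, 0.6818, -2.3182, -0.6364).
‖u_2‖ = 2.6024, so q_2 = (0.2795, 0.2620, -0.8908, -0.2445).
q_1·a_3 = (-0.8528)·4 + (-0.2132)·(-2) + (-0.2132)·2 + (-0.4264)·1 = -3.8376; q_2·a_3 = 0.2795·4 + 0.2620·(-2) + (-0.8908)·2 + (-0.2445)·1 = -1.4322.
u_3 = a_3 + 3.8376·q_1 + 1.4322·q_2 = (1.1275, -2.4430, -0.0940, -0.9866).
‖u_3‖ = 2.8673, so q_3 = (0.3932, -0.8520, -0.0328, -0.3441).

q_3 = (0.3932, -0.8520, -0.0328, -0.3441)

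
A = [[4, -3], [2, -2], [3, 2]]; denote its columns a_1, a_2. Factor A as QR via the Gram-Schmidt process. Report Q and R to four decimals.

a_1 = (4, 2, 3); ‖a_1‖ = 5.3852, so e_1 = (0.7428, 0.3714, 0.5571).
e_1·a_2 = 0.7428·(-3) + 0.3714·(-2) + 0.5571·2 = -1.8570.
u_2 = a_2 + 1.8570·e_1 = (-1.6207, -1.3103, 3.0345).
‖u_2‖ = 3.6813, so e_2 = (-0.4403, -0.3559, 0.8243).

Q = [[0.7428, -0.4403], [0.3714, -0.3559], [0.5571, 0.8243]], R = [[5.3852, -1.8570], [0.0000, 3.6813]]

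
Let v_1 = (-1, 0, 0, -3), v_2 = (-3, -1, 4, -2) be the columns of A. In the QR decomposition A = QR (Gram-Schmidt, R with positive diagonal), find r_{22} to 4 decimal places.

v_1 = (-1, 0, 0, -3); ‖v_1‖ = 3.1623, so q_1 = (-0.3162, 0.0000, 0.0000, -0.9487).
q_1·v_2 = (-0.3162)·(-3) + 0.0000·(-1) + 0.0000·4 + (-0.9487)·(-2) = 2.8460.
u_2 = v_2 − 2.8460·q_1 = (-2.1000, -1.0000, 4.0000, 0.7000).
r_{22} = ‖u_2‖ = 4.6797.

r_{22} = 4.6797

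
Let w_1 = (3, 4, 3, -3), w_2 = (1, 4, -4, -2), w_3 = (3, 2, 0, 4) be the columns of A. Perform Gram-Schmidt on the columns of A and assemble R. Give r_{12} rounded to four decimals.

r_{12} = 1.9825

w_1 = (3, 4, 3, -3); ‖w_1‖ = 6.5574, so e_1 = (0.4575, 0.6100, 0.4575, -0.4575).
r_{12} = e_1·w_2 = 1.9825.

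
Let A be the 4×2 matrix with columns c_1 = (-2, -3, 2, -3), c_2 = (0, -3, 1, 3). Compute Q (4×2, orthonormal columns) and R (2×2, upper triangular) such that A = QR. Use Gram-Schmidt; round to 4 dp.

Q = [[-0.3922, 0.0354], [-0.5883, -0.6379], [0.3922, 0.1949], [-0.5883, 0.7442]], R = [[5.0990, 0.3922], [0.0000, 4.3412]]

q_1 = c_1/‖c_1‖ = (-2, -3, 2, -3)/5.0990 = (-0.3922, -0.5883, 0.3922, -0.5883).
r_{12} = q_1·c_2 = 0.3922.
u_2 = c_2 − 0.3922·q_1 = (0.1538, -2.7692, 0.8462, 3.2308).
‖u_2‖ = 4.3412, so q_2 = (0.0354, -0.6379, 0.1949, 0.7442).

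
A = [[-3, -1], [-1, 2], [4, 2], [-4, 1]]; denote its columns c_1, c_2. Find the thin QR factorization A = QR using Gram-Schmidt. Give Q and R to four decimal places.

Q = [[-0.4629, -0.2096], [-0.1543, 0.6910], [0.6172, 0.4969], [-0.6172, 0.4814]], R = [[6.4807, 0.7715], [0.0000, 3.0667]]

q_1 = c_1/‖c_1‖ = (-3, -1, 4, -4)/6.4807 = (-0.4629, -0.1543, 0.6172, -0.6172).
r_{12} = q_1·c_2 = 0.7715.
u_2 = c_2 − 0.7715·q_1 = (-0.6429, 2.1190, 1.5238, 1.4762).
‖u_2‖ = 3.0667, so q_2 = (-0.2096, 0.6910, 0.4969, 0.4814).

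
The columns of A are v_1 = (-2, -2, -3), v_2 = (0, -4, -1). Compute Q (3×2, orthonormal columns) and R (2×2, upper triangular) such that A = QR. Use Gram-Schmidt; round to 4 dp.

Q = [[-0.4851, 0.4117], [-0.4851, -0.8608], [-0.7276, 0.2994]], R = [[4.1231, 2.6679], [0.0000, 3.1436]]

v_1 = (-2, -2, -3); ‖v_1‖ = 4.1231, so q_1 = (-0.4851, -0.4851, -0.7276).
q_1·v_2 = (-0.4851)·0 + (-0.4851)·(-4) + (-0.7276)·(-1) = 2.6679.
u_2 = v_2 − 2.6679·q_1 = (1.2941, -2.7059, 0.9412).
‖u_2‖ = 3.1436, so q_2 = (0.4117, -0.8608, 0.2994).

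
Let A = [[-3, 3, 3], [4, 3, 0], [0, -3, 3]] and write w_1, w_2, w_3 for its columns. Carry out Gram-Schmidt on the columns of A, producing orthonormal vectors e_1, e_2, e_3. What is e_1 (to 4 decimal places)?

e_1 = (-0.6000, 0.8000, 0.0000)

w_1 = (-3, 4, 0); ‖w_1‖ = 5.0000, so e_1 = (-0.6000, 0.8000, 0.0000).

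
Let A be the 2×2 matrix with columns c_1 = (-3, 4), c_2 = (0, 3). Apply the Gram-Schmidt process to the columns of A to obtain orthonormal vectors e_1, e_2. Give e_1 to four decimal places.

c_1 = (-3, 4); ‖c_1‖ = 5.0000, so e_1 = (-0.6000, 0.8000).

e_1 = (-0.6000, 0.8000)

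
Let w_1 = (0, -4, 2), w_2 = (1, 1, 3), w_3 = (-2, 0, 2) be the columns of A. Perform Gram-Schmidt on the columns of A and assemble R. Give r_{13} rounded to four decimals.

r_{13} = 0.8944

e_1 = w_1/‖w_1‖ = (0, -4, 2)/4.4721 = (0.0000, -0.8944, 0.4472).
r_{13} = e_1·w_3 = 0.8944.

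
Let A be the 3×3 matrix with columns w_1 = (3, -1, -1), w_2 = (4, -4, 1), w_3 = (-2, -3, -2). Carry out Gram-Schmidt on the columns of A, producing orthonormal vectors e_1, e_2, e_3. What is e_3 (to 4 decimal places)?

e_3 = (-0.4256, -0.5959, -0.6810)

e_1 = w_1/‖w_1‖ = (3, -1, -1)/3.3166 = (0.9045, -0.3015, -0.3015).
r_{12} = e_1·w_2 = 4.5227.
u_2 = w_2 − 4.5227·e_1 = (-0.0909, -2.6364, 2.3636).
‖u_2‖ = 3.5420, so e_2 = (-0.0257, -0.7443, 0.6673).
r_{13} = e_1·w_3 = -0.3015; r_{23} = e_2·w_3 = 0.9497.
u_3 = w_3 + 0.3015·e_1 − 0.9497·e_2 = (-1.7029, -2.3841, -2.7246).
‖u_3‖ = 4.0009, so e_3 = (-0.4256, -0.5959, -0.6810).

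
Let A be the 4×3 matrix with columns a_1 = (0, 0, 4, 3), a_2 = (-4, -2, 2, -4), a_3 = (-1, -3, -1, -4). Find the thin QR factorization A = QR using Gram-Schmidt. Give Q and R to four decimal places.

Q = [[0.0000, -0.6376, 0.5230], [0.0000, -0.3188, -0.8476], [0.8000, 0.4208, 0.0541], [0.6000, -0.5611, -0.0721]], R = [[5.0000, -0.8000, -3.2000], [0.0000, 6.2738, 3.4174], [0.0000, 0.0000, 2.2542]]

e_1 = a_1/‖a_1‖ = (0, 0, 4, 3)/5.0000 = (0.0000, 0.0000, 0.8000, 0.6000).
r_{12} = e_1·a_2 = -0.8000.
u_2 = a_2 + 0.8000·e_1 = (-4.0000, -2.0000, 2.6400, -3.5200).
‖u_2‖ = 6.2738, so e_2 = (-0.6376, -0.3188, 0.4208, -0.5611).
r_{13} = e_1·a_3 = -3.2000; r_{23} = e_2·a_3 = 3.4174.
u_3 = a_3 + 3.2000·e_1 − 3.4174·e_2 = (1.1789, -1.9106, 0.1220, -0.1626).
‖u_3‖ = 2.2542, so e_3 = (0.5230, -0.8476, 0.0541, -0.0721).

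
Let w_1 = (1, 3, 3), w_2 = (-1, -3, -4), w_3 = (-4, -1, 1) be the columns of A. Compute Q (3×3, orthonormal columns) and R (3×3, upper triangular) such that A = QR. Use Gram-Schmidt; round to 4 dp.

w_1 = (1, 3, 3); ‖w_1‖ = 4.3589, so e_1 = (0.2294, 0.6882, 0.6882).
e_1·w_2 = 0.2294·(-1) + 0.6882·(-3) + 0.6882·(-4) = -5.0471.
u_2 = w_2 + 5.0471·e_1 = (0.1579, 0.4737, -0.5263).
‖u_2‖ = 0.7255, so e_2 = (0.2176, 0.6529, -0.7255).
e_1·w_3 = 0.2294·(-4) + 0.6882·(-1) + 0.6882·1 = -0.9177; e_2·w_3 = 0.2176·(-4) + 0.6529·(-1) + (-0.7255)·1 = -2.2490.
u_3 = w_3 + 0.9177·e_1 + 2.2490·e_2 = (-3.3000, 1.1000, 0.0000).
‖u_3‖ = 3.4785, so e_3 = (-0.9487, 0.3162, 0.0000).

Q = [[0.2294, 0.2176, -0.9487], [0.6882, 0.6529, 0.3162], [0.6882, -0.7255, 0.0000]], R = [[4.3589, -5.0471, -0.9177], [0.0000, 0.7255, -2.2490], [0.0000, 0.0000, 3.4785]]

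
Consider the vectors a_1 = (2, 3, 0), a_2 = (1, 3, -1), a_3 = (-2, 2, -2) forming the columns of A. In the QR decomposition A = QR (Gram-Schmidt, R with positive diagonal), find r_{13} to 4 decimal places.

a_1 = (2, 3, 0); ‖a_1‖ = 3.6056, so e_1 = (0.5547, 0.8321, 0.0000).
r_{13} = e_1·a_3 = 0.5547.

r_{13} = 0.5547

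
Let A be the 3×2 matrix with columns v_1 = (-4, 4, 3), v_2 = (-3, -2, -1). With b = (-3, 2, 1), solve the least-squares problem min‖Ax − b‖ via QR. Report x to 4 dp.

v_1 = (-4, 4, 3); ‖v_1‖ = 6.4031, so q_1 = (-0.6247, 0.6247, 0.4685).
q_1·v_2 = (-0.6247)·(-3) + 0.6247·(-2) + 0.4685·(-1) = 0.1562.
u_2 = v_2 − 0.1562·q_1 = (-2.9024, -2.0976, -1.0732).
‖u_2‖ = 3.7384, so q_2 = (-0.7764, -0.5611, -0.2871).
Qᵀb = (3.5920, 0.9199).
Back-substitute: x_2 = 0.9199/3.7384 = 0.2461.
x_1 = (3.5920 − 0.1562·0.2461)/6.4031 = 0.5550.

x = (0.5550, 0.2461)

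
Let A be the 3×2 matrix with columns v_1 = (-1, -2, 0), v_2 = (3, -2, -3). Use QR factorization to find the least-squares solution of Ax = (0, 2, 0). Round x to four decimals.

v_1 = (-1, -2, 0); ‖v_1‖ = 2.2361, so q_1 = (-0.4472, -0.8944, 0.0000).
q_1·v_2 = (-0.4472)·3 + (-0.8944)·(-2) + 0.0000·(-3) = 0.4472.
u_2 = v_2 − 0.4472·q_1 = (3.2000, -1.6000, -3.0000).
‖u_2‖ = 4.6690, so q_2 = (0.6854, -0.3427, -0.6425).
Qᵀb = (-1.7889, -0.6854).
Back-substitute: x_2 = -0.6854/4.6690 = -0.1468.
x_1 = (-1.7889 − 0.4472·(-0.1468))/2.2361 = -0.7706.

x = (-0.7706, -0.1468)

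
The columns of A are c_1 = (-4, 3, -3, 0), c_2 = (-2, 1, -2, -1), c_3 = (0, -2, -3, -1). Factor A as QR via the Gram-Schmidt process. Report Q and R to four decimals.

Q = [[-0.6860, 0.0000, 0.1496], [0.5145, -0.4082, -0.4653], [-0.5145, -0.4082, -0.6647], [0.0000, -0.8165, 0.5650]], R = [[5.8310, 2.9155, 0.5145], [0.0000, 1.2247, 2.8577], [0.0000, 0.0000, 2.3598]]

c_1 = (-4, 3, -3, 0); ‖c_1‖ = 5.8310, so e_1 = (-0.6860, 0.5145, -0.5145, 0.0000).
e_1·c_2 = (-0.6860)·(-2) + 0.5145·1 + (-0.5145)·(-2) + 0.0000·(-1) = 2.9155.
u_2 = c_2 − 2.9155·e_1 = (0.0000, -0.5000, -0.5000, -1.0000).
‖u_2‖ = 1.2247, so e_2 = (0.0000, -0.4082, -0.4082, -0.8165).
e_1·c_3 = (-0.6860)·0 + 0.5145·(-2) + (-0.5145)·(-3) + 0.0000·(-1) = 0.5145; e_2·c_3 = (0.0000)·0 + (-0.4082)·(-2) + (-0.4082)·(-3) + (-0.8165)·(-1) = 2.8577.
u_3 = c_3 − 0.5145·e_1 − 2.8577·e_2 = (0.3529, -1.0980, -1.5686, 1.3333).
‖u_3‖ = 2.3598, so e_3 = (0.1496, -0.4653, -0.6647, 0.5650).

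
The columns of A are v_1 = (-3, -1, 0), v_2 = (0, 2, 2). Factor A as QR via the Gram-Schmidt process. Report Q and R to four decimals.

Q = [[-0.9487, -0.2176], [-0.3162, 0.6529], [0.0000, 0.7255]], R = [[3.1623, -0.6325], [0.0000, 2.7568]]

q_1 = v_1/‖v_1‖ = (-3, -1, 0)/3.1623 = (-0.9487, -0.3162, 0.0000).
r_{12} = q_1·v_2 = -0.6325.
u_2 = v_2 + 0.6325·q_1 = (-0.6000, 1.8000, 2.0000).
‖u_2‖ = 2.7568, so q_2 = (-0.2176, 0.6529, 0.7255).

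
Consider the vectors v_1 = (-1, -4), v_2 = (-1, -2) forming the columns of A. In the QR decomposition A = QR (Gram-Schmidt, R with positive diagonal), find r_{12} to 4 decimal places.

v_1 = (-1, -4); ‖v_1‖ = 4.1231, so e_1 = (-0.2425, -0.9701).
r_{12} = e_1·v_2 = 2.1828.

r_{12} = 2.1828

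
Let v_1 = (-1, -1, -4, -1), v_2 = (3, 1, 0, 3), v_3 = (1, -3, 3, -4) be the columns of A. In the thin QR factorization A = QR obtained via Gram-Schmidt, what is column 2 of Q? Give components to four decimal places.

v_1 = (-1, -1, -4, -1); ‖v_1‖ = 4.3589, so e_1 = (-0.2294, -0.2294, -0.9177, -0.2294).
e_1·v_2 = (-0.2294)·3 + (-0.2294)·1 + (-0.9177)·0 + (-0.2294)·3 = -1.6059.
u_2 = v_2 + 1.6059·e_1 = (2.6316, 0.6316, -1.4737, 2.6316).
‖u_2‖ = 4.0523, so e_2 = (0.6494, 0.1559, -0.3637, 0.6494).

e_2 = (0.6494, 0.1559, -0.3637, 0.6494)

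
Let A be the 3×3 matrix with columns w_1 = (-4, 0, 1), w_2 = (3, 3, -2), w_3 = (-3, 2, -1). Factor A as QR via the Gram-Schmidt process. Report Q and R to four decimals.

Q = [[-0.9701, -0.0909, -0.2249], [0.0000, 0.9271, -0.3748], [0.2425, -0.3636, -0.8994]], R = [[4.1231, -3.3955, 2.6679], [0.0000, 3.2358, 2.4905], [0.0000, 0.0000, 0.8245]]

q_1 = w_1/‖w_1‖ = (-4, 0, 1)/4.1231 = (-0.9701, 0.0000, 0.2425).
r_{12} = q_1·w_2 = -3.3955.
u_2 = w_2 + 3.3955·q_1 = (-0.2941, 3.0000, -1.1765).
‖u_2‖ = 3.2358, so q_2 = (-0.0909, 0.9271, -0.3636).
r_{13} = q_1·w_3 = 2.6679; r_{23} = q_2·w_3 = 2.4905.
u_3 = w_3 − 2.6679·q_1 − 2.4905·q_2 = (-0.1854, -0.3090, -0.7416).
‖u_3‖ = 0.8245, so q_3 = (-0.2249, -0.3748, -0.8994).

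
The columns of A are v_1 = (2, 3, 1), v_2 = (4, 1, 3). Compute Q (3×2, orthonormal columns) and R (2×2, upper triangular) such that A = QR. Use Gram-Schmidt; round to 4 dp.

Q = [[0.5345, 0.5774], [0.8018, -0.5774], [0.2673, 0.5774]], R = [[3.7417, 3.7417], [0.0000, 3.4641]]

q_1 = v_1/‖v_1‖ = (2, 3, 1)/3.7417 = (0.5345, 0.8018, 0.2673).
r_{12} = q_1·v_2 = 3.7417.
u_2 = v_2 − 3.7417·q_1 = (2.0000, -2.0000, 2.0000).
‖u_2‖ = 3.4641, so q_2 = (0.5774, -0.5774, 0.5774).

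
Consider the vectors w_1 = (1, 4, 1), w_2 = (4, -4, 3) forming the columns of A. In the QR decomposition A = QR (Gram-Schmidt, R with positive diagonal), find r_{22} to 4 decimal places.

w_1 = (1, 4, 1); ‖w_1‖ = 4.2426, so e_1 = (0.2357, 0.9428, 0.2357).
e_1·w_2 = 0.2357·4 + 0.9428·(-4) + 0.2357·3 = -2.1213.
u_2 = w_2 + 2.1213·e_1 = (4.5000, -2.0000, 3.5000).
r_{22} = ‖u_2‖ = 6.0415.

r_{22} = 6.0415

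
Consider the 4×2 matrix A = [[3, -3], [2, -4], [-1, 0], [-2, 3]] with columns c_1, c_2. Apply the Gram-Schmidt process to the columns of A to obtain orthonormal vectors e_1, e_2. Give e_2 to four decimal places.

e_2 = (0.3881, -0.6727, -0.5950, 0.2070)

c_1 = (3, 2, -1, -2); ‖c_1‖ = 4.2426, so e_1 = (0.7071, 0.4714, -0.2357, -0.4714).
e_1·c_2 = 0.7071·(-3) + 0.4714·(-4) + (-0.2357)·0 + (-0.4714)·3 = -5.4212.
u_2 = c_2 + 5.4212·e_1 = (0.8333, -1.4444, -1.2778, 0.4444).
‖u_2‖ = 2.1473, so e_2 = (0.3881, -0.6727, -0.5950, 0.2070).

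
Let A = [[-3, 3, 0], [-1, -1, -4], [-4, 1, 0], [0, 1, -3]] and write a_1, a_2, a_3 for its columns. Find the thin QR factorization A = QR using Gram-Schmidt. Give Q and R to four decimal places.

Q = [[-0.5883, 0.6355, -0.0520], [-0.1961, -0.5750, -0.6658], [-0.7845, -0.3329, 0.2054], [0.0000, 0.3934, -0.7154]], R = [[5.0990, -2.3534, 0.7845], [0.0000, 2.5420, 1.1197], [0.0000, 0.0000, 4.8095]]

a_1 = (-3, -1, -4, 0); ‖a_1‖ = 5.0990, so e_1 = (-0.5883, -0.1961, -0.7845, 0.0000).
e_1·a_2 = (-0.5883)·3 + (-0.1961)·(-1) + (-0.7845)·1 + 0.0000·1 = -2.3534.
u_2 = a_2 + 2.3534·e_1 = (1.6154, -1.4615, -0.8462, 1.0000).
‖u_2‖ = 2.5420, so e_2 = (0.6355, -0.5750, -0.3329, 0.3934).
e_1·a_3 = (-0.5883)·0 + (-0.1961)·(-4) + (-0.7845)·0 + 0.0000·(-3) = 0.7845; e_2·a_3 = 0.6355·0 + (-0.5750)·(-4) + (-0.3329)·0 + 0.3934·(-3) = 1.1197.
u_3 = a_3 − 0.7845·e_1 − 1.1197·e_2 = (-0.2500, -3.2024, 0.9881, -3.4405).
‖u_3‖ = 4.8095, so e_3 = (-0.0520, -0.6658, 0.2054, -0.7154).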